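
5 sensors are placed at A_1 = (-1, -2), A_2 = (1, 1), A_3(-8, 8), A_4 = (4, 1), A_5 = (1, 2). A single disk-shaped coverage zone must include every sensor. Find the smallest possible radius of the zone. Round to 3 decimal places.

The minimum enclosing circle of a finite set is fixed by two of the points (as a diameter) or three (as a circumcircle).
The farthest pair is A_3–A_4 with squared distance 193. The circle on this segment as diameter has centre (-2, 4.5) and r² = 193/4 = 48.25.
Check A_1: distance² to centre = 43.25 ≤ 48.25, so it lies inside.
All remaining points lie in this disk, and no smaller disk contains both endpoints, so this is the minimum enclosing circle.
r = √(48.25) ≈ 6.946.

6.946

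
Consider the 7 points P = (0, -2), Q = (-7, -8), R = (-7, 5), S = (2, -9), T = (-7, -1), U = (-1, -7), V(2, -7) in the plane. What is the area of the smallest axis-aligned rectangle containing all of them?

x ranges over [-7, 2], width 9.
y ranges over [-9, 5], height 14.
Area = 9 × 14 = 126.

126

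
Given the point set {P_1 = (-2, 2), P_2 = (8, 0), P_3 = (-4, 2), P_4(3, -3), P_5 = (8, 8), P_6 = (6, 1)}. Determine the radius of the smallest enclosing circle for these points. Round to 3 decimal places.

6.836

The minimum enclosing circle of a finite set is fixed by two of the points (as a diameter) or three (as a circumcircle).
The minimum enclosing circle is determined by three boundary points: P_3, P_4, P_5.
Their circumcentre is (44/17, 65/17) with r² = 13505/289.
The farthest remaining point P_2 is at distance² 12689/289 ≤ 13505/289.
r = √(13505/289) ≈ 6.836.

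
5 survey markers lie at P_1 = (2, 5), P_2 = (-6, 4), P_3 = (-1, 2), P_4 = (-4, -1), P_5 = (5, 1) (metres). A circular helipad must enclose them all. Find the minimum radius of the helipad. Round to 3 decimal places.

A smallest enclosing disk is always determined by at most three of the input points on its boundary.
The farthest pair is P_2–P_5 with squared distance 130. The circle on this segment as diameter has centre (-0.5, 2.5) and r² = 130/4 = 32.5.
Check P_1: distance² to centre = 12.5 ≤ 32.5, so it lies inside.
All remaining points lie in this disk, and no smaller disk contains both endpoints, so this is the minimum enclosing circle.
r = √(32.5) ≈ 5.701.

5.701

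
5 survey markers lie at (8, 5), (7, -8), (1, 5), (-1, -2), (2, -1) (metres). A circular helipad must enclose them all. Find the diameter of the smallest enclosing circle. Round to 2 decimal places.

14.36

A smallest enclosing disk is always determined by at most three of the input points on its boundary.
The minimum enclosing circle is determined by three boundary points: (8, 5), (7, -8), (1, 5).
Their circumcentre is (4.5, -33/26) with r² = 17425/338.
The farthest remaining point (-1, -2) is at distance² 10405/338 ≤ 17425/338.
Diameter = 2r = 2√(17425/338) ≈ 14.36.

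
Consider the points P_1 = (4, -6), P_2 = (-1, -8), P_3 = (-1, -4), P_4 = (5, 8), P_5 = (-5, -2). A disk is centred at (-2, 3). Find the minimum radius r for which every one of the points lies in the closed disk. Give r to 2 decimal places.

11.05

The required radius is the distance from (-2, 3) to the farthest point.
Squared distances: 117, 122, 50, 74, 34.
Maximum is 122, attained at P_2.
r = √122 ≈ 11.05.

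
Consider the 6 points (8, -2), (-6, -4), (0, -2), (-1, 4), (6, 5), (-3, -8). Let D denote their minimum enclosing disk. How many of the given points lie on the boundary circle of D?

3

The minimum enclosing circle of a finite set is fixed by two of the points (as a diameter) or three (as a circumcircle).
The farthest pair is (6, 5)–(-3, -8) with squared distance 250. The circle on this segment as diameter has centre (1.5, -1.5) and r² = 250/4 = 62.5.
Check (8, -2): distance² to centre = 42.5 ≤ 62.5, so it lies inside.
All remaining points lie in this disk, and no smaller disk contains both endpoints, so this is the minimum enclosing circle.
The points at distance exactly r from the centre are (-6, -4), (6, 5), (-3, -8) — 3 points.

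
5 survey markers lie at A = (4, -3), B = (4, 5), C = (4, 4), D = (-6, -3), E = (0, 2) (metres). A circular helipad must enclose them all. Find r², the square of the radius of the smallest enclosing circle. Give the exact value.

The minimum enclosing circle of a finite set is fixed by two of the points (as a diameter) or three (as a circumcircle).
The farthest pair is B–D with squared distance 164. The circle on this segment as diameter has centre (-1, 1) and r² = 164/4 = 41.
Check A: distance² to centre = 41 ≤ 41, so it lies inside.
All remaining points lie in this disk, and no smaller disk contains both endpoints, so this is the minimum enclosing circle.

41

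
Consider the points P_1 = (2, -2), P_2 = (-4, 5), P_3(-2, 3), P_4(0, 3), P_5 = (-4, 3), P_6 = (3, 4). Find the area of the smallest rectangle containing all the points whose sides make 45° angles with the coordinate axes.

In coordinates u = x + y, v = x − y the rectangle is axis-aligned; the map (x,y)→(u,v) scales areas by 2.
u-values: 0, 1, 1, 3, -1, 7; range = 7 − (-1) = 8.
v-values: 4, -9, -5, -3, -7, -1; range = 4 − (-9) = 13.
Area = (8 × 13) / 2 = 52.

52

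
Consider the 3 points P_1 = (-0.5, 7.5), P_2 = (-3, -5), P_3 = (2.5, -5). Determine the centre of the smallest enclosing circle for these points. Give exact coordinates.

(-0.25, 0.95)

Side lengths²: P_1P_2² = 162.5, P_1P_3² = 165.25, P_2P_3² = 30.25.
Since P_1P_3² = 165.25 < 162.5 + 30.25 = 192.75, the triangle is acute, so the smallest enclosing circle is the circumcircle.
Circumcentre = (-0.25, 0.95), r² = 42.965.
Centre = (-0.25, 0.95).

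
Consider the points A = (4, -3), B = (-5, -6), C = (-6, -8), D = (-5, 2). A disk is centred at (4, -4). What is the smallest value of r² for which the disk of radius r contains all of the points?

117

The required radius is the distance from (4, -4) to the farthest point.
Squared distances: 1, 85, 116, 117.
Maximum is 117, attained at D.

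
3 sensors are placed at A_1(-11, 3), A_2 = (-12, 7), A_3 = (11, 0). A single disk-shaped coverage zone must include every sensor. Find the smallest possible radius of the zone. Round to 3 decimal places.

Side lengths²: A_1A_2² = 17, A_1A_3² = 493, A_2A_3² = 578.
Since A_2A_3² = 578 ≥ 493 + 17 = 510, the angle opposite A_2A_3 is not acute, so the smallest enclosing circle has A_2A_3 as diameter.
Centre = midpoint of A_2A_3 = (-0.5, 3.5), r² = 578/4 = 144.5.
r = √(144.5) ≈ 12.021.

12.021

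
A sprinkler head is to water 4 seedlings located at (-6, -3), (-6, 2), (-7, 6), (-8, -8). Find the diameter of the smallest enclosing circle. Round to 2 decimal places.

The farthest pair is (-7, 6)–(-8, -8) with squared distance 197. The circle on this segment as diameter has centre (-7.5, -1) and r² = 197/4 = 49.25.
Check (-6, -3): distance² to centre = 6.25 ≤ 49.25, so it lies inside.
All remaining points lie in this disk, and no smaller disk contains both endpoints, so this is the minimum enclosing circle.
Diameter = 2r = 2√(49.25) ≈ 14.04.

14.04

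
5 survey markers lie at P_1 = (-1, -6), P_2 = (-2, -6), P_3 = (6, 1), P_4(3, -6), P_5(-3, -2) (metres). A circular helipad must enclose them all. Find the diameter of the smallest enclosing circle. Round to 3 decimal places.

The minimum enclosing circle of a finite set is fixed by two of the points (as a diameter) or three (as a circumcircle).
The farthest pair is P_2–P_3 with squared distance 113. The circle on this segment as diameter has centre (2, -2.5) and r² = 113/4 = 28.25.
Check P_1: distance² to centre = 21.25 ≤ 28.25, so it lies inside.
All remaining points lie in this disk, and no smaller disk contains both endpoints, so this is the minimum enclosing circle.
Diameter = 2r = 2√(28.25) ≈ 10.630.

10.630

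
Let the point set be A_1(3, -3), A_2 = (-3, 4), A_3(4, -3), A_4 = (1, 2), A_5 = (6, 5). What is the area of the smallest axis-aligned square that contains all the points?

81

The bounding box has width 9 and height 8.
An axis-aligned square enclosing the set must have side ≥ max(width, height).
So the minimum side is max(9, 8) = 9.
Area = 9² = 81.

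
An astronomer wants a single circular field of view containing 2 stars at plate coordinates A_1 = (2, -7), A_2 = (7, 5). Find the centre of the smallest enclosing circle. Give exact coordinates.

(4.5, -1)

The smallest circle enclosing two points has them as diameter endpoints.
Centre = midpoint = (4.5, -1); r² = |A_1A_2|²/4 = 169/4 = 42.25.
Centre = (4.5, -1).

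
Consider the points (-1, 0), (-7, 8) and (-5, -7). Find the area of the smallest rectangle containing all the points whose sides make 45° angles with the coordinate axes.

In coordinates u = x + y, v = x − y the rectangle is axis-aligned; the map (x,y)→(u,v) scales areas by 2.
u-values: -1, 1, -12; range = 1 − (-12) = 13.
v-values: -1, -15, 2; range = 2 − (-15) = 17.
Area = (13 × 17) / 2 = 110.5.

110.5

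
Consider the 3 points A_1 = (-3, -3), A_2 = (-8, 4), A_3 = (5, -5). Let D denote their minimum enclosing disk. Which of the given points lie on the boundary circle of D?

A_2, A_3

Side lengths²: A_1A_2² = 74, A_1A_3² = 68, A_2A_3² = 250.
Since A_2A_3² = 250 ≥ 74 + 68 = 142, the angle opposite A_2A_3 is not acute, so the smallest enclosing circle has A_2A_3 as diameter.
Centre = midpoint of A_2A_3 = (-1.5, -0.5), r² = 250/4 = 62.5.
The points at distance exactly r from the centre are A_2, A_3 — 2 points.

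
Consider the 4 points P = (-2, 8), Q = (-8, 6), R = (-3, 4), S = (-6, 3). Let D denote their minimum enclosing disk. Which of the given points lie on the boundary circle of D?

The minimum enclosing circle is determined by three boundary points: P, Q, S.
Their circumcentre is (-103/22, 133/22) with r² = 2665/242.
The farthest remaining point R is at distance² 1697/242 ≤ 2665/242.
The points at distance exactly r from the centre are P, Q, S — 3 points.

P, Q, S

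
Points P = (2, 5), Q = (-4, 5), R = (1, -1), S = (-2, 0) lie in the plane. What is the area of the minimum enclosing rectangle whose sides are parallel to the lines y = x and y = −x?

49.5

In coordinates u = x + y, v = x − y the rectangle is axis-aligned; the map (x,y)→(u,v) scales areas by 2.
u-values: 7, 1, 0, -2; range = 7 − (-2) = 9.
v-values: -3, -9, 2, -2; range = 2 − (-9) = 11.
Area = (9 × 11) / 2 = 49.5.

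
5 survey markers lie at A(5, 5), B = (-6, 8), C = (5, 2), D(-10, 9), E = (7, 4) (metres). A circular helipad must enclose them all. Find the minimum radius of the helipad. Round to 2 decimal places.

The farthest pair is D–E with squared distance 314. The circle on this segment as diameter has centre (-1.5, 6.5) and r² = 314/4 = 78.5.
Check A: distance² to centre = 44.5 ≤ 78.5, so it lies inside.
All remaining points lie in this disk, and no smaller disk contains both endpoints, so this is the minimum enclosing circle.
r = √(78.5) ≈ 8.86.

8.86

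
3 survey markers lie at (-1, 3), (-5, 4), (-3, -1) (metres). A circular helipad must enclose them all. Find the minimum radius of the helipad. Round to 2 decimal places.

Call the three points A, B, C in the order given.
Side lengths²: AB² = 17, AC² = 20, BC² = 29.
Since BC² = 29 < 20 + 17 = 37, the triangle is acute, so the smallest enclosing circle is the circumcircle.
Circumcentre = (-31/9, 31/18), r² = 2465/324.
r = √(2465/324) ≈ 2.76.

2.76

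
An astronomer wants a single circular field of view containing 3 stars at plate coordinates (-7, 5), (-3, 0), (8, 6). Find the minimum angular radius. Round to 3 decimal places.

7.517

Call the three points A, B, C in the order given.
Side lengths²: AB² = 41, AC² = 226, BC² = 157.
Since AC² = 226 ≥ 157 + 41 = 198, the angle opposite AC is not acute, so the smallest enclosing circle has AC as diameter.
Centre = midpoint of AC = (0.5, 5.5), r² = 226/4 = 56.5.
r = √(56.5) ≈ 7.517.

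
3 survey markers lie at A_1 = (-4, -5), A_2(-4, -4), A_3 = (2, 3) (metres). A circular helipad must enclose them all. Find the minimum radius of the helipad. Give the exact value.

5

Side lengths²: A_1A_2² = 1, A_1A_3² = 100, A_2A_3² = 85.
Since A_1A_3² = 100 ≥ 85 + 1 = 86, the angle opposite A_1A_3 is not acute, so the smallest enclosing circle has A_1A_3 as diameter.
Centre = midpoint of A_1A_3 = (-1, -1), r² = 100/4 = 25.
r = √25 = 5.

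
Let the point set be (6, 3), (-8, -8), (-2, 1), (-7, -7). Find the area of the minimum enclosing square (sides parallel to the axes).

196

The bounding box has width 14 and height 11.
An axis-aligned square enclosing the set must have side ≥ max(width, height).
So the minimum side is max(14, 11) = 14.
Area = 14² = 196.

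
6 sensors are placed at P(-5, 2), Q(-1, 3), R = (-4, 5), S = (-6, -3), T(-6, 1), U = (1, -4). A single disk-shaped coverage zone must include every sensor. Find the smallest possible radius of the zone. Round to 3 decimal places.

5.175

The minimum enclosing circle is determined by three boundary points: R, S, U.
Their circumcentre is (-57/29, 7/29) with r² = 22525/841.
The farthest remaining point T is at distance² 14173/841 ≤ 22525/841.
r = √(22525/841) ≈ 5.175.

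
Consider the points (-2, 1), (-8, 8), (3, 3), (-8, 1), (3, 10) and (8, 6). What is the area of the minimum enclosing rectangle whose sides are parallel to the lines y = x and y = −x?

In coordinates u = x + y, v = x − y the rectangle is axis-aligned; the map (x,y)→(u,v) scales areas by 2.
u-values: -1, 0, 6, -7, 13, 14; range = 14 − (-7) = 21.
v-values: -3, -16, 0, -9, -7, 2; range = 2 − (-16) = 18.
Area = (21 × 18) / 2 = 189.

189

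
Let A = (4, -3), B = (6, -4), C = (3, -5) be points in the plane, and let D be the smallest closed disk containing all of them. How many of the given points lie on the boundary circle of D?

3

Side lengths²: AB² = 5, AC² = 5, BC² = 10.
Since BC² = 10 ≥ 5 + 5 = 10, the angle opposite BC is not acute, so the smallest enclosing circle has BC as diameter.
Centre = midpoint of BC = (4.5, -4.5), r² = 10/4 = 2.5.
The points at distance exactly r from the centre are A, B, C — 3 points.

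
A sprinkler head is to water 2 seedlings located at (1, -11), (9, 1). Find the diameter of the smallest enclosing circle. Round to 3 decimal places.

The smallest circle enclosing two points has them as diameter endpoints.
Centre = midpoint = (5, -5); r² = |(1, -11)−(9, 1)|²/4 = 208/4 = 52.
Diameter = 2r = 2√52 ≈ 14.422.

14.422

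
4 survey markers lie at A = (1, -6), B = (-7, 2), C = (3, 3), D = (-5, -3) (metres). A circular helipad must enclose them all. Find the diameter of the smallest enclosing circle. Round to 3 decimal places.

11.912

A smallest enclosing disk is always determined by at most three of the input points on its boundary.
The minimum enclosing circle is determined by three boundary points: A, B, C.
Their circumcentre is (-37/22, -15/22) with r² = 8585/242.
The farthest remaining point D is at distance² 3965/242 ≤ 8585/242.
Diameter = 2r = 2√(8585/242) ≈ 11.912.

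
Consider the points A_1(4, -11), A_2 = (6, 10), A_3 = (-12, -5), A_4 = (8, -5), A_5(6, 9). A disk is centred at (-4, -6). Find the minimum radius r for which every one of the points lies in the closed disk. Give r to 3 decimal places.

The required radius is the distance from (-4, -6) to the farthest point.
Squared distances: 89, 356, 65, 145, 325.
Maximum is 356, attained at A_2.
r = √356 ≈ 18.868.

18.868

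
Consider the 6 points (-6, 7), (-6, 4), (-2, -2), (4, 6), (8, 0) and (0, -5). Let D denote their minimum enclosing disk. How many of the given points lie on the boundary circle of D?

3

The minimum enclosing circle of a finite set is fixed by two of the points (as a diameter) or three (as a circumcircle).
The minimum enclosing circle is determined by three boundary points: (-6, 7), (8, 0), (0, -5).
Their circumcentre is (2/3, 17/6) with r² = 2225/36.
The farthest remaining point (-6, 4) is at distance² 1649/36 ≤ 2225/36.
The points at distance exactly r from the centre are (-6, 7), (8, 0), (0, -5) — 3 points.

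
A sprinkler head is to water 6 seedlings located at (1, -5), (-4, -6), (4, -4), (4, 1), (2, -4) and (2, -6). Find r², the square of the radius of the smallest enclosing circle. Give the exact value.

28.25

A smallest enclosing disk is always determined by at most three of the input points on its boundary.
The farthest pair is (-4, -6)–(4, 1) with squared distance 113. The circle on this segment as diameter has centre (0, -2.5) and r² = 113/4 = 28.25.
Check (1, -5): distance² to centre = 7.25 ≤ 28.25, so it lies inside.
All remaining points lie in this disk, and no smaller disk contains both endpoints, so this is the minimum enclosing circle.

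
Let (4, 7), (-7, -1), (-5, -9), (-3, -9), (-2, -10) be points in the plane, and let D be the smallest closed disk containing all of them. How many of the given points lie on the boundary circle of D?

The minimum enclosing circle of a finite set is fixed by two of the points (as a diameter) or three (as a circumcircle).
The farthest pair is (4, 7)–(-5, -9) with squared distance 337. The circle on this segment as diameter has centre (-0.5, -1) and r² = 337/4 = 84.25.
Check (-7, -1): distance² to centre = 42.25 ≤ 84.25, so it lies inside.
All remaining points lie in this disk, and no smaller disk contains both endpoints, so this is the minimum enclosing circle.
The points at distance exactly r from the centre are (4, 7), (-5, -9) — 2 points.

2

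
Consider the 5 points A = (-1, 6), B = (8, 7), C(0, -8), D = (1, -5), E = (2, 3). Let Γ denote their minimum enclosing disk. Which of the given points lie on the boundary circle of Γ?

B, C

The minimum enclosing circle of a finite set is fixed by two of the points (as a diameter) or three (as a circumcircle).
The farthest pair is B–C with squared distance 289. The circle on this segment as diameter has centre (4, -0.5) and r² = 289/4 = 72.25.
Check A: distance² to centre = 67.25 ≤ 72.25, so it lies inside.
All remaining points lie in this disk, and no smaller disk contains both endpoints, so this is the minimum enclosing circle.
The points at distance exactly r from the centre are B, C — 2 points.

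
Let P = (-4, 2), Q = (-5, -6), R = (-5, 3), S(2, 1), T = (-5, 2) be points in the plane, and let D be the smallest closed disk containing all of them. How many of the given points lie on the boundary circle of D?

A smallest enclosing disk is always determined by at most three of the input points on its boundary.
The minimum enclosing circle is determined by three boundary points: Q, R, S.
Their circumcentre is (-2.5, -1.5) with r² = 26.5.
The farthest remaining point T is at distance² 18.5 ≤ 26.5.
The points at distance exactly r from the centre are Q, R, S — 3 points.

3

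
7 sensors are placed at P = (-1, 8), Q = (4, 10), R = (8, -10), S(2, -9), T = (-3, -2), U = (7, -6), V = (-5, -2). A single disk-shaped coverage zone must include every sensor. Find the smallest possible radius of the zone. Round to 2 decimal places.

10.24

By Welzl's lemma the MEC is supported by two points (diametrically opposite) or three points (on a circumcircle).
The minimum enclosing circle is determined by three boundary points: Q, R, V.
Their circumcentre is (193/38, -7/38) with r² = 75725/722.
The farthest remaining point P is at distance² 75041/722 ≤ 75725/722.
r = √(75725/722) ≈ 10.24.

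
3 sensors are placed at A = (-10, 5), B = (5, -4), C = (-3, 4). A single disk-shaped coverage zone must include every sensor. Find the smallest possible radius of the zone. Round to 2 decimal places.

Side lengths²: AB² = 306, AC² = 50, BC² = 128.
Since AB² = 306 ≥ 128 + 50 = 178, the angle opposite AB is not acute, so the smallest enclosing circle has AB as diameter.
Centre = midpoint of AB = (-2.5, 0.5), r² = 306/4 = 76.5.
r = √(76.5) ≈ 8.75.

8.75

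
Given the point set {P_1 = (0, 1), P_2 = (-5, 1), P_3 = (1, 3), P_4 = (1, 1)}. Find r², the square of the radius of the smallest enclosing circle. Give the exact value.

The minimum enclosing circle of a finite set is fixed by two of the points (as a diameter) or three (as a circumcircle).
The farthest pair is P_2–P_3 with squared distance 40. The circle on this segment as diameter has centre (-2, 2) and r² = 40/4 = 10.
Check P_1: distance² to centre = 5 ≤ 10, so it lies inside.
All remaining points lie in this disk, and no smaller disk contains both endpoints, so this is the minimum enclosing circle.

10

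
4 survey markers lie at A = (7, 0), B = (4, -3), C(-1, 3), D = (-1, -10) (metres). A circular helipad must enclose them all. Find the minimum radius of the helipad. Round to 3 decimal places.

By Welzl's lemma the MEC is supported by two points (diametrically opposite) or three points (on a circumcircle).
The minimum enclosing circle is determined by three boundary points: A, C, D.
Their circumcentre is (1.125, -3.5) with r² = 46.765625.
The farthest remaining point B is at distance² 8.515625 ≤ 46.765625.
r = √(46.765625) ≈ 6.839.

6.839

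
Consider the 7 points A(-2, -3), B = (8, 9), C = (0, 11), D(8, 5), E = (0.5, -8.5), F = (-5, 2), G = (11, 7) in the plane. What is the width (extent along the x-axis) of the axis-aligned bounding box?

16

max x = 11, min x = -5, so width = 16.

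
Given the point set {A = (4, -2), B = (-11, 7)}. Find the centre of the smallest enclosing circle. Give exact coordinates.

The smallest circle enclosing two points has them as diameter endpoints.
Centre = midpoint = (-3.5, 2.5); r² = |AB|²/4 = 306/4 = 76.5.
Centre = (-3.5, 2.5).

(-3.5, 2.5)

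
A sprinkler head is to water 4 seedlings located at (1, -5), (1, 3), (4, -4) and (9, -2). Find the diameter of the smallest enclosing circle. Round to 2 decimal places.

By Welzl's lemma the MEC is supported by two points (diametrically opposite) or three points (on a circumcircle).
The minimum enclosing circle is determined by three boundary points: (1, -5), (1, 3), (9, -2).
Their circumcentre is (4.0625, -1) with r² = 25.37890625.
The farthest remaining point (4, -4) is at distance² 9.00390625 ≤ 25.37890625.
Diameter = 2r = 2√(25.37890625) ≈ 10.08.

10.08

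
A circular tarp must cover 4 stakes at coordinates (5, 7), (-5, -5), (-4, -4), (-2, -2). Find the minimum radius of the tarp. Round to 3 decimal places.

A smallest enclosing disk is always determined by at most three of the input points on its boundary.
The farthest pair is (5, 7)–(-5, -5) with squared distance 244. The circle on this segment as diameter has centre (0, 1) and r² = 244/4 = 61.
Check (-4, -4): distance² to centre = 41 ≤ 61, so it lies inside.
All remaining points lie in this disk, and no smaller disk contains both endpoints, so this is the minimum enclosing circle.
r = √61 ≈ 7.810.

7.810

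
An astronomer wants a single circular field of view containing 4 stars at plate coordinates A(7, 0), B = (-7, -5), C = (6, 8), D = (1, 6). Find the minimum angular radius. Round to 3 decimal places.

9.192

A smallest enclosing disk is always determined by at most three of the input points on its boundary.
The farthest pair is B–C with squared distance 338. The circle on this segment as diameter has centre (-0.5, 1.5) and r² = 338/4 = 84.5.
Check A: distance² to centre = 58.5 ≤ 84.5, so it lies inside.
All remaining points lie in this disk, and no smaller disk contains both endpoints, so this is the minimum enclosing circle.
r = √(84.5) ≈ 9.192.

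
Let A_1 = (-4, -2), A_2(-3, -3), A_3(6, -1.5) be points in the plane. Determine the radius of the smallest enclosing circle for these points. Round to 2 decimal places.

Side lengths²: A_1A_2² = 2, A_1A_3² = 100.25, A_2A_3² = 83.25.
Since A_1A_3² = 100.25 ≥ 83.25 + 2 = 85.25, the angle opposite A_1A_3 is not acute, so the smallest enclosing circle has A_1A_3 as diameter.
Centre = midpoint of A_1A_3 = (1, -1.75), r² = 100.25/4 = 25.0625.
r = √(25.0625) ≈ 5.01.

5.01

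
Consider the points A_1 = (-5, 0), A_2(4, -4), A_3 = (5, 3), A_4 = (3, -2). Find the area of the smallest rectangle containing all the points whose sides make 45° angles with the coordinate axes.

In coordinates u = x + y, v = x − y the rectangle is axis-aligned; the map (x,y)→(u,v) scales areas by 2.
u-values: -5, 0, 8, 1; range = 8 − (-5) = 13.
v-values: -5, 8, 2, 5; range = 8 − (-5) = 13.
Area = (13 × 13) / 2 = 84.5.

84.5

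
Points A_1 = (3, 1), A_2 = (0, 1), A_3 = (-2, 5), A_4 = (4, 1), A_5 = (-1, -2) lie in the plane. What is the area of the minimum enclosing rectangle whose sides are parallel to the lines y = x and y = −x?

40

In coordinates u = x + y, v = x − y the rectangle is axis-aligned; the map (x,y)→(u,v) scales areas by 2.
u-values: 4, 1, 3, 5, -3; range = 5 − (-3) = 8.
v-values: 2, -1, -7, 3, 1; range = 3 − (-7) = 10.
Area = (8 × 10) / 2 = 40.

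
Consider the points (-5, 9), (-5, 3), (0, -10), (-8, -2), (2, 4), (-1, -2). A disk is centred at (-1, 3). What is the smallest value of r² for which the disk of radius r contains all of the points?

The required radius is the distance from (-1, 3) to the farthest point.
Squared distances: 52, 16, 170, 74, 10, 25.
Maximum is 170, attained at (0, -10).

170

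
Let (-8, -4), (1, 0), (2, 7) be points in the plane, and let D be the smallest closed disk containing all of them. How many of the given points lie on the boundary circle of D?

2

Call the three points A, B, C in the order given.
Side lengths²: AB² = 97, AC² = 221, BC² = 50.
Since AC² = 221 ≥ 97 + 50 = 147, the angle opposite AC is not acute, so the smallest enclosing circle has AC as diameter.
Centre = midpoint of AC = (-3, 1.5), r² = 221/4 = 55.25.
The points at distance exactly r from the centre are (-8, -4), (2, 7) — 2 points.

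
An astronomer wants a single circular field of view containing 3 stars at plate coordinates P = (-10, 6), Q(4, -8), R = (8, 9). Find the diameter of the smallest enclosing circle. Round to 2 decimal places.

21.46

Side lengths²: PQ² = 392, PR² = 333, QR² = 305.
Since PQ² = 392 < 333 + 305 = 638, the triangle is acute, so the smallest enclosing circle is the circumcircle.
Circumcentre = (-1/14, 27/14), r² = 11285/98.
Diameter = 2r = 2√(11285/98) ≈ 21.46.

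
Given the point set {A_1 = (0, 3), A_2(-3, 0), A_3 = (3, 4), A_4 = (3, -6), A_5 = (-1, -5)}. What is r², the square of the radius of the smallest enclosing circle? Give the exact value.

By Welzl's lemma the MEC is supported by two points (diametrically opposite) or three points (on a circumcircle).
The minimum enclosing circle is determined by three boundary points: A_2, A_3, A_4.
Their circumcentre is (2, -1) with r² = 26.
The farthest remaining point A_5 is at distance² 25 ≤ 26.

26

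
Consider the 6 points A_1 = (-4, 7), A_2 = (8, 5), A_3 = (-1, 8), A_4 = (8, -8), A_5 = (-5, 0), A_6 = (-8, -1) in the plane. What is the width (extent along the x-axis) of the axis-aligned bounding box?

max x = 8, min x = -8, so width = 16.

16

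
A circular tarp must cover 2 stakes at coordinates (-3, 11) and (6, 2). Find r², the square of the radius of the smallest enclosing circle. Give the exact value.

40.5

The smallest circle enclosing two points has them as diameter endpoints.
Centre = midpoint = (1.5, 6.5); r² = |(-3, 11)−(6, 2)|²/4 = 162/4 = 40.5.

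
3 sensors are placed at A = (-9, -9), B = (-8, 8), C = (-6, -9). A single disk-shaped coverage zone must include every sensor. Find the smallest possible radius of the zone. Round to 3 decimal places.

Side lengths²: AB² = 290, AC² = 9, BC² = 293.
Since BC² = 293 < 290 + 9 = 299, the triangle is acute, so the smallest enclosing circle is the circumcircle.
Circumcentre = (-7.5, -19/34), r² = 42485/578.
r = √(42485/578) ≈ 8.573.

8.573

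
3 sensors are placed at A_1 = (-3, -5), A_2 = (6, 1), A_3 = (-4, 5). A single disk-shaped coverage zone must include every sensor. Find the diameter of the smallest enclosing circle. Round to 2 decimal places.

12.20

Side lengths²: A_1A_2² = 117, A_1A_3² = 101, A_2A_3² = 116.
Since A_1A_2² = 117 < 116 + 101 = 217, the triangle is acute, so the smallest enclosing circle is the circumcircle.
Circumcentre = (-0.0625, 0.34375), r² = 37.1845703125.
Diameter = 2r = 2√(37.1845703125) ≈ 12.20.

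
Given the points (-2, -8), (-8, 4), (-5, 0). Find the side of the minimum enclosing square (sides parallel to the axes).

The bounding box has width 6 and height 12.
An axis-aligned square enclosing the set must have side ≥ max(width, height).
So the minimum side is max(6, 12) = 12.

12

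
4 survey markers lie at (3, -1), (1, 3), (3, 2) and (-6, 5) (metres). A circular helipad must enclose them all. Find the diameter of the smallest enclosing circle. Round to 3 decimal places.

By Welzl's lemma the MEC is supported by two points (diametrically opposite) or three points (on a circumcircle).
The farthest pair is (3, -1)–(-6, 5) with squared distance 117. The circle on this segment as diameter has centre (-1.5, 2) and r² = 117/4 = 29.25.
Check (1, 3): distance² to centre = 7.25 ≤ 29.25, so it lies inside.
All remaining points lie in this disk, and no smaller disk contains both endpoints, so this is the minimum enclosing circle.
Diameter = 2r = 2√(29.25) ≈ 10.817.

10.817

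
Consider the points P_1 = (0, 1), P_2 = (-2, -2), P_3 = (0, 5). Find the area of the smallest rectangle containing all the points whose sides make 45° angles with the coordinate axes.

22.5

In coordinates u = x + y, v = x − y the rectangle is axis-aligned; the map (x,y)→(u,v) scales areas by 2.
u-values: 1, -4, 5; range = 5 − (-4) = 9.
v-values: -1, 0, -5; range = 0 − (-5) = 5.
Area = (9 × 5) / 2 = 22.5.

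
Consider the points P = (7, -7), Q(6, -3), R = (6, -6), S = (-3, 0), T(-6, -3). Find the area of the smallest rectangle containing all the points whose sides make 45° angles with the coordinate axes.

102

In coordinates u = x + y, v = x − y the rectangle is axis-aligned; the map (x,y)→(u,v) scales areas by 2.
u-values: 0, 3, 0, -3, -9; range = 3 − (-9) = 12.
v-values: 14, 9, 12, -3, -3; range = 14 − (-3) = 17.
Area = (12 × 17) / 2 = 102.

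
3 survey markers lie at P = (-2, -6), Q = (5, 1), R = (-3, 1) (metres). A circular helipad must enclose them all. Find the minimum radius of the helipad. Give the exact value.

5

Side lengths²: PQ² = 98, PR² = 50, QR² = 64.
Since PQ² = 98 < 64 + 50 = 114, the triangle is acute, so the smallest enclosing circle is the circumcircle.
Circumcentre = (1, -2), r² = 25.
r = √25 = 5.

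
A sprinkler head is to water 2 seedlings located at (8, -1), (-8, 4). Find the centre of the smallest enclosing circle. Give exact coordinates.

The smallest circle enclosing two points has them as diameter endpoints.
Centre = midpoint = (0, 1.5); r² = |(8, -1)−(-8, 4)|²/4 = 281/4 = 70.25.
Centre = (0, 1.5).

(0, 1.5)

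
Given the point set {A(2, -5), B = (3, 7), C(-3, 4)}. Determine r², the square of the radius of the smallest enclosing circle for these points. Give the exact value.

Side lengths²: AB² = 145, AC² = 106, BC² = 45.
Since AB² = 145 < 106 + 45 = 151, the triangle is acute, so the smallest enclosing circle is the circumcircle.
Circumcentre = (103/46, 47/46), r² = 38425/1058.

38425/1058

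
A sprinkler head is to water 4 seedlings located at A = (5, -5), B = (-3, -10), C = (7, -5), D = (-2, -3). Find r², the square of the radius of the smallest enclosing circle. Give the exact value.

By Welzl's lemma the MEC is supported by two points (diametrically opposite) or three points (on a circumcircle).
The minimum enclosing circle is determined by three boundary points: B, C, D.
Their circumcentre is (47/26, -185/26) with r² = 10625/338.
The farthest remaining point A is at distance² 4957/338 ≤ 10625/338.

10625/338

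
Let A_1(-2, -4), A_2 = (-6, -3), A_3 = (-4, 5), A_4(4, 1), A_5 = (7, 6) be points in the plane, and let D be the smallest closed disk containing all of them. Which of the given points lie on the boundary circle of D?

By Welzl's lemma the MEC is supported by two points (diametrically opposite) or three points (on a circumcircle).
The farthest pair is A_2–A_5 with squared distance 250. The circle on this segment as diameter has centre (0.5, 1.5) and r² = 250/4 = 62.5.
Check A_1: distance² to centre = 36.5 ≤ 62.5, so it lies inside.
All remaining points lie in this disk, and no smaller disk contains both endpoints, so this is the minimum enclosing circle.
The points at distance exactly r from the centre are A_2, A_5 — 2 points.

A_2, A_5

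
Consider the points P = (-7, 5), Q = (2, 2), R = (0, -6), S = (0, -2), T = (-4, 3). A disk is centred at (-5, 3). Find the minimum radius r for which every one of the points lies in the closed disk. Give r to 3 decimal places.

10.296

The required radius is the distance from (-5, 3) to the farthest point.
Squared distances: 8, 50, 106, 50, 1.
Maximum is 106, attained at R.
r = √106 ≈ 10.296.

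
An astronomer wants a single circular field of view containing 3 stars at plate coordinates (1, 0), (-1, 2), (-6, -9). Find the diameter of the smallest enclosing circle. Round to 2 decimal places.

Call the three points A, B, C in the order given.
Side lengths²: AB² = 8, AC² = 130, BC² = 146.
Since BC² = 146 ≥ 130 + 8 = 138, the angle opposite BC is not acute, so the smallest enclosing circle has BC as diameter.
Centre = midpoint of BC = (-3.5, -3.5), r² = 146/4 = 36.5.
Diameter = 2r = 2√(36.5) ≈ 12.08.

12.08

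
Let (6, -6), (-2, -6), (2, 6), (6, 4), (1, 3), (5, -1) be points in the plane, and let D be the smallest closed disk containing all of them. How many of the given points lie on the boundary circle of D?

By Welzl's lemma the MEC is supported by two points (diametrically opposite) or three points (on a circumcircle).
The minimum enclosing circle is determined by three boundary points: (6, -6), (-2, -6), (2, 6).
Their circumcentre is (2, -2/3) with r² = 400/9.
The farthest remaining point (6, 4) is at distance² 340/9 ≤ 400/9.
The points at distance exactly r from the centre are (6, -6), (-2, -6), (2, 6) — 3 points.

3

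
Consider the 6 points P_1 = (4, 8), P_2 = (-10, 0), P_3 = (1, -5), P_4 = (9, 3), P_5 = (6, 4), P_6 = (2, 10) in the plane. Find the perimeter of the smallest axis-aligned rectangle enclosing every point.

68

Width = max x − min x = 9 − (-10) = 19.
Height = max y − min y = 10 − (-5) = 15.
Perimeter = 2(19 + 15) = 68.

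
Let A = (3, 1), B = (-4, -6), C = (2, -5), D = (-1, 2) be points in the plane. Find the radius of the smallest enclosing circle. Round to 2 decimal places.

4.95

By Welzl's lemma the MEC is supported by two points (diametrically opposite) or three points (on a circumcircle).
The farthest pair is A–B with squared distance 98. The circle on this segment as diameter has centre (-0.5, -2.5) and r² = 98/4 = 24.5.
Check C: distance² to centre = 12.5 ≤ 24.5, so it lies inside.
All remaining points lie in this disk, and no smaller disk contains both endpoints, so this is the minimum enclosing circle.
r = √(24.5) ≈ 4.95.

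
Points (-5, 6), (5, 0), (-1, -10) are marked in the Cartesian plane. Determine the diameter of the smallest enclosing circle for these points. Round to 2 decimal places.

Call the three points A, B, C in the order given.
Side lengths²: AB² = 136, AC² = 272, BC² = 136.
Since AC² = 272 ≥ 136 + 136 = 272, the angle opposite AC is not acute, so the smallest enclosing circle has AC as diameter.
Centre = midpoint of AC = (-3, -2), r² = 272/4 = 68.
Diameter = 2r = 2√68 ≈ 16.49.

16.49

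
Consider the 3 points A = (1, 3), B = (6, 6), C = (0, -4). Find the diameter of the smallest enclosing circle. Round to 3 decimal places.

11.662

Side lengths²: AB² = 34, AC² = 50, BC² = 136.
Since BC² = 136 ≥ 50 + 34 = 84, the angle opposite BC is not acute, so the smallest enclosing circle has BC as diameter.
Centre = midpoint of BC = (3, 1), r² = 136/4 = 34.
Diameter = 2r = 2√34 ≈ 11.662.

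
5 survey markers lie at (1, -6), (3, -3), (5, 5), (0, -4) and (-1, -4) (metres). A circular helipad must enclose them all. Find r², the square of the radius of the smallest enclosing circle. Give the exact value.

34.25

The farthest pair is (1, -6)–(5, 5) with squared distance 137. The circle on this segment as diameter has centre (3, -0.5) and r² = 137/4 = 34.25.
Check (3, -3): distance² to centre = 6.25 ≤ 34.25, so it lies inside.
All remaining points lie in this disk, and no smaller disk contains both endpoints, so this is the minimum enclosing circle.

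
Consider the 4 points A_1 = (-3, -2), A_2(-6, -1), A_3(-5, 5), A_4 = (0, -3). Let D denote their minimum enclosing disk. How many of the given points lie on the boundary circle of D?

2

By Welzl's lemma the MEC is supported by two points (diametrically opposite) or three points (on a circumcircle).
The farthest pair is A_3–A_4 with squared distance 89. The circle on this segment as diameter has centre (-2.5, 1) and r² = 89/4 = 22.25.
Check A_1: distance² to centre = 9.25 ≤ 22.25, so it lies inside.
All remaining points lie in this disk, and no smaller disk contains both endpoints, so this is the minimum enclosing circle.
The points at distance exactly r from the centre are A_3, A_4 — 2 points.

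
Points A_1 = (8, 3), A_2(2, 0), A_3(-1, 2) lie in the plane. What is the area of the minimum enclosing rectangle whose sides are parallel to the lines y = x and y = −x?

In coordinates u = x + y, v = x − y the rectangle is axis-aligned; the map (x,y)→(u,v) scales areas by 2.
u-values: 11, 2, 1; range = 11 − 1 = 10.
v-values: 5, 2, -3; range = 5 − (-3) = 8.
Area = (10 × 8) / 2 = 40.

40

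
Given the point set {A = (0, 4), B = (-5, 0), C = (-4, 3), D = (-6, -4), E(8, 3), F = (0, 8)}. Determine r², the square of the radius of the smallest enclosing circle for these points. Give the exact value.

By Welzl's lemma the MEC is supported by two points (diametrically opposite) or three points (on a circumcircle).
The minimum enclosing circle is determined by three boundary points: D, E, F.
Their circumcentre is (2/3, 1/6) with r² = 2225/36.
The farthest remaining point B is at distance² 1157/36 ≤ 2225/36.

2225/36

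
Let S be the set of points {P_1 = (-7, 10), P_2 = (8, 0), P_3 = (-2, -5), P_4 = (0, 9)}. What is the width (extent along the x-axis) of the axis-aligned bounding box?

15

max x = 8, min x = -7, so width = 15.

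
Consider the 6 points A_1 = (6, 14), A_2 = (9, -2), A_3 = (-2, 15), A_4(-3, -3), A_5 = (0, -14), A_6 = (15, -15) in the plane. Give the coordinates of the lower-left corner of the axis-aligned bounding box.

(-3, -15)

x-range [-3, 15], y-range [-15, 15].
The lower-left corner is (-3, -15).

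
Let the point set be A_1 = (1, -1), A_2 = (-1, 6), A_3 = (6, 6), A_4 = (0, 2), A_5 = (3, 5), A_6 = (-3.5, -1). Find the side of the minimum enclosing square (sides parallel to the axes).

The bounding box has width 9.5 and height 7.
An axis-aligned square enclosing the set must have side ≥ max(width, height).
So the minimum side is max(9.5, 7) = 9.5.

9.5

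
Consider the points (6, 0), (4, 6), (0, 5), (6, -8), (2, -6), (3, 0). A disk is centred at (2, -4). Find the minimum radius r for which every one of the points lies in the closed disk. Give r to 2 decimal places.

10.20

The required radius is the distance from (2, -4) to the farthest point.
Squared distances: 32, 104, 85, 32, 4, 17.
Maximum is 104, attained at (4, 6).
r = √104 ≈ 10.20.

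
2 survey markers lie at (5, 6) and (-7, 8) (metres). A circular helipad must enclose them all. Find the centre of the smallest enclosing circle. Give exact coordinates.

The smallest circle enclosing two points has them as diameter endpoints.
Centre = midpoint = (-1, 7); r² = |(5, 6)−(-7, 8)|²/4 = 148/4 = 37.
Centre = (-1, 7).

(-1, 7)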